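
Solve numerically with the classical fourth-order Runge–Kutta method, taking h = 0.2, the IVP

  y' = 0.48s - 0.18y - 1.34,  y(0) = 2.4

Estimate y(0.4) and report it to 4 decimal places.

RK4: k1 = f(s_n, y_n); k2 = f(s_n + h/2, y_n + (h/2)·k1); k3 = f(s_n + h/2, y_n + (h/2)·k2); k4 = f(s_n + h, y_n + h·k3); y_{n+1} = y_n + (h/6)·(k1 + 2k2 + 2k3 + k4).
s=0.000000, y=2.400000:
  k1 = f(0.000000, 2.400000) = -1.772000
  k2 = f(0.100000, 2.222800) = -1.692104
  k3 = f(0.100000, 2.230790) = -1.693542
  k4 = f(0.200000, 2.061292) = -1.615032
  y ← 2.400000 + (0.2/6)·(k1 + 2k2 + 2k3 + k4) = 2.061389
s=0.200000, y=2.061389:
  k1 = f(0.200000, 2.061389) = -1.615050
  k2 = f(0.300000, 1.899884) = -1.537979
  k3 = f(0.300000, 1.907591) = -1.539366
  k4 = f(0.400000, 1.753516) = -1.463633
  y ← 2.061389 + (0.2/6)·(k1 + 2k2 + 2k3 + k4) = 1.753610
y(0.4) ≈ 1.7536

1.7536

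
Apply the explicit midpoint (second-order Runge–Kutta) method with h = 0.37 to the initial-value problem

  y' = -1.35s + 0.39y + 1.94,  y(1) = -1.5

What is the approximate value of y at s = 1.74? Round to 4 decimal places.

Midpoint: k1 = f(s_n, y_n); k2 = f(s_n + h/2, y_n + (h/2)·k1); y_{n+1} = y_n + h·k2.
s=1.000000, y=-1.500000:
  k1 = f(1.000000, -1.500000) = 0.005000
  k2 = f(1.185000, -1.499075) = -0.244389
  y ← -1.500000 + 0.37·(-0.244389) = -1.590424
s=1.370000, y=-1.590424:
  k1 = f(1.370000, -1.590424) = -0.529765
  k2 = f(1.555000, -1.688431) = -0.817738
  y ← -1.590424 + 0.37·(-0.817738) = -1.892987
y(1.74) ≈ -1.8930

-1.8930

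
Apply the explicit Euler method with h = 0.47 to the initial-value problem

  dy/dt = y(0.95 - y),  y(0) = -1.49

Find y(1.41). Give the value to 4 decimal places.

Euler: y_{n+1} = y_n + h·f(t_n, y_n).
t=0.000000, y=-1.490000: f=-3.635600 → y ← -1.490000 + 0.47·(-3.635600) = -3.198732
t=0.470000, y=-3.198732: f=-13.270682 → y ← -3.198732 + 0.47·(-13.270682) = -9.435952
t=0.940000, y=-9.435952: f=-98.001353 → y ← -9.435952 + 0.47·(-98.001353) = -55.496589
y(1.41) ≈ -55.4966

-55.4966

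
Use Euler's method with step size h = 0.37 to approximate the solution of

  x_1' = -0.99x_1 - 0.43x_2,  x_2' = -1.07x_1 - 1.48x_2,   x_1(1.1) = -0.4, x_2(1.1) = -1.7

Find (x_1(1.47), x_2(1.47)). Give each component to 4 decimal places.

0.0170, -0.6107

Euler on (x_1,x_2): x_1_{n+1} = x_1_n + h·x_1', x_2_{n+1} = x_2_n + h·x_2'.
1.100000: (-0.400000, -1.700000); f=(1.127000, 2.944000) → (0.016990, -0.610720)
(x_1(1.47), x_2(1.47)) ≈ (0.0170, -0.6107)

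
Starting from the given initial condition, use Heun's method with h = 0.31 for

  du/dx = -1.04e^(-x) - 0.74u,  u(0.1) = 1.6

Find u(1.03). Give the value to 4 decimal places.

0.4242

Heun: k1 = f(x_n, u_n); k2 = f(x_n + h, u_n + h·k1); u_{n+1} = u_n + (h/2)·(k1 + k2).
x=0.100000, u=1.600000:
  k1 = f(0.100000, 1.600000) = -2.125031
  k2 = f(0.410000, 0.941240) = -1.386714
  u ← 1.600000 + (0.31/2)·(-2.125031 + (-1.386714)) = 1.055680
x=0.410000, u=1.055680:
  k1 = f(0.410000, 1.055680) = -1.471399
  k2 = f(0.720000, 0.599546) = -0.949886
  u ← 1.055680 + (0.31/2)·(-1.471399 + (-0.949886)) = 0.680380
x=0.720000, u=0.680380:
  k1 = f(0.720000, 0.680380) = -1.009704
  k2 = f(1.030000, 0.367372) = -0.643143
  u ← 0.680380 + (0.31/2)·(-1.009704 + (-0.643143)) = 0.424189
u(1.03) ≈ 0.4242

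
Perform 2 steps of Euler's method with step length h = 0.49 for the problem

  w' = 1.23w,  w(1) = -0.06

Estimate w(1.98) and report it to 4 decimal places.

-0.1541

Euler: w_{n+1} = w_n + h·f(x_n, w_n).
x=1.000000, w=-0.060000: f=-0.073800 → w ← -0.060000 + 0.49·(-0.073800) = -0.096162
x=1.490000, w=-0.096162: f=-0.118279 → w ← -0.096162 + 0.49·(-0.118279) = -0.154119
w(1.98) ≈ -0.1541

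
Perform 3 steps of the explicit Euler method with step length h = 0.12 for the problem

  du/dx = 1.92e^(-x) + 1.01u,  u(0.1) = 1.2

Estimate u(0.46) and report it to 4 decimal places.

Euler: u_{n+1} = u_n + h·f(x_n, u_n).
x=0.100000, u=1.200000: f=2.949288 → u ← 1.200000 + 0.12·2.949288 = 1.553915
x=0.220000, u=1.553915: f=3.110290 → u ← 1.553915 + 0.12·3.110290 = 1.927149
x=0.340000, u=1.927149: f=3.313020 → u ← 1.927149 + 0.12·3.313020 = 2.324712
u(0.46) ≈ 2.3247

2.3247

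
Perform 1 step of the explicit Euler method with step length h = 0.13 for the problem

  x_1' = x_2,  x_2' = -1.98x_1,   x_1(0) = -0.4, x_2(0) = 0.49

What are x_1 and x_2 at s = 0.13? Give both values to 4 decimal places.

Euler on (x_1,x_2): x_1_{n+1} = x_1_n + h·x_1', x_2_{n+1} = x_2_n + h·x_2'.
0.000000: (-0.400000, 0.490000); f=(0.490000, 0.792000) → (-0.336300, 0.592960)
(x_1(0.13), x_2(0.13)) ≈ (-0.3363, 0.5930)

-0.3363, 0.5930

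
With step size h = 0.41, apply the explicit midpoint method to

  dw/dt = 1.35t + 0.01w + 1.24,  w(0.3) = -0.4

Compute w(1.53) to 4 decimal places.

2.6558

Midpoint: k1 = f(t_n, w_n); k2 = f(t_n + h/2, w_n + (h/2)·k1); w_{n+1} = w_n + h·k2.
t=0.300000, w=-0.400000:
  k1 = f(0.300000, -0.400000) = 1.641000
  k2 = f(0.505000, -0.063595) = 1.921114
  w ← -0.400000 + 0.41·1.921114 = 0.387657
t=0.710000, w=0.387657:
  k1 = f(0.710000, 0.387657) = 2.202377
  k2 = f(0.915000, 0.839144) = 2.483641
  w ← 0.387657 + 0.41·2.483641 = 1.405950
t=1.120000, w=1.405950:
  k1 = f(1.120000, 1.405950) = 2.766059
  k2 = f(1.325000, 1.972992) = 3.048480
  w ← 1.405950 + 0.41·3.048480 = 2.655827
w(1.53) ≈ 2.6558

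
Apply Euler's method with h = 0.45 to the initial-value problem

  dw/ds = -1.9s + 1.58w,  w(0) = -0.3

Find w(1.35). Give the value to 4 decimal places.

Euler: w_{n+1} = w_n + h·f(s_n, w_n).
s=0.000000, w=-0.300000: f=-0.474000 → w ← -0.300000 + 0.45·(-0.474000) = -0.513300
s=0.450000, w=-0.513300: f=-1.666014 → w ← -0.513300 + 0.45·(-1.666014) = -1.263006
s=0.900000, w=-1.263006: f=-3.705550 → w ← -1.263006 + 0.45·(-3.705550) = -2.930504
w(1.35) ≈ -2.9305

-2.9305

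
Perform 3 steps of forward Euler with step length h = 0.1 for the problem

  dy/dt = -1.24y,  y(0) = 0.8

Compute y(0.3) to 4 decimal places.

Euler: y_{n+1} = y_n + h·f(t_n, y_n).
t=0.000000, y=0.800000: f=-0.992000 → y ← 0.800000 + 0.1·(-0.992000) = 0.700800
t=0.100000, y=0.700800: f=-0.868992 → y ← 0.700800 + 0.1·(-0.868992) = 0.613901
t=0.200000, y=0.613901: f=-0.761237 → y ← 0.613901 + 0.1·(-0.761237) = 0.537777
y(0.3) ≈ 0.5378

0.5378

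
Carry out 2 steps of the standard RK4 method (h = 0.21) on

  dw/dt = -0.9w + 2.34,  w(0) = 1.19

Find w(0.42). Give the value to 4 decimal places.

1.6338

RK4: k1 = f(t_n, w_n); k2 = f(t_n + h/2, w_n + (h/2)·k1); k3 = f(t_n + h/2, w_n + (h/2)·k2); k4 = f(t_n + h, w_n + h·k3); w_{n+1} = w_n + (h/6)·(k1 + 2k2 + 2k3 + k4).
t=0.000000, w=1.190000:
  k1 = f(0.000000, 1.190000) = 1.269000
  k2 = f(0.105000, 1.323245) = 1.149079
  k3 = f(0.105000, 1.310653) = 1.160412
  k4 = f(0.210000, 1.433687) = 1.049682
  w ← 1.190000 + (0.21/6)·(k1 + 2k2 + 2k3 + k4) = 1.432818
t=0.210000, w=1.432818:
  k1 = f(0.210000, 1.432818) = 1.050464
  k2 = f(0.315000, 1.543117) = 0.951195
  k3 = f(0.315000, 1.532694) = 0.960576
  k4 = f(0.420000, 1.634539) = 0.868915
  w ← 1.432818 + (0.21/6)·(k1 + 2k2 + 2k3 + k4) = 1.633820
w(0.42) ≈ 1.6338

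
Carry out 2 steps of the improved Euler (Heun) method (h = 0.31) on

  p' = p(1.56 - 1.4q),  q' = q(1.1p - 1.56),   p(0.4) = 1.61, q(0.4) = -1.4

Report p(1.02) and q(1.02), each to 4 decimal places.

18.4445, -8.7919

Heun on (p,q): k1 = f(t_n, state_n); k2 = f(t_n + h, state_n + h·k1); state_{n+1} = state_n + (h/2)·(k1 + k2).
0.400000: (1.610000, -1.400000)
  k1 = (5.667200, -0.295400)
  predictor → (3.366832, -1.491574)
  k2 = (12.282889, -3.197212)
  → (4.392264, -1.941355)
0.710000: (4.392264, -1.941355)
  k1 = (18.789651, -6.351123)
  predictor → (10.217055, -3.910203)
  k2 = (71.869670, -37.845919)
  → (18.444458, -8.791896)
(p(1.02), q(1.02)) ≈ (18.4445, -8.7919)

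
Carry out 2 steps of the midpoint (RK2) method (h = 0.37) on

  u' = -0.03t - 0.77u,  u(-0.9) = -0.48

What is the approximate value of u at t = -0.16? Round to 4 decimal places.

-0.2662

Midpoint: k1 = f(t_n, u_n); k2 = f(t_n + h/2, u_n + (h/2)·k1); u_{n+1} = u_n + h·k2.
t=-0.900000, u=-0.480000:
  k1 = f(-0.900000, -0.480000) = 0.396600
  k2 = f(-0.715000, -0.406629) = 0.334554
  u ← -0.480000 + 0.37·0.334554 = -0.356215
t=-0.530000, u=-0.356215:
  k1 = f(-0.530000, -0.356215) = 0.290185
  k2 = f(-0.345000, -0.302531) = 0.243299
  u ← -0.356215 + 0.37·0.243299 = -0.266194
u(-0.16) ≈ -0.2662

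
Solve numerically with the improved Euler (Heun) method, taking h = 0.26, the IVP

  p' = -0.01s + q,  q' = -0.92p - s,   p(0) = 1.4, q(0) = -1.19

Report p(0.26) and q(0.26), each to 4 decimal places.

1.0467, -1.5217

Heun on (p,q): k1 = f(s_n, state_n); k2 = f(s_n + h, state_n + h·k1); state_{n+1} = state_n + (h/2)·(k1 + k2).
0.000000: (1.400000, -1.190000)
  k1 = (-1.190000, -1.288000)
  predictor → (1.090600, -1.524880)
  k2 = (-1.527480, -1.263352)
  → (1.046728, -1.521676)
(p(0.26), q(0.26)) ≈ (1.0467, -1.5217)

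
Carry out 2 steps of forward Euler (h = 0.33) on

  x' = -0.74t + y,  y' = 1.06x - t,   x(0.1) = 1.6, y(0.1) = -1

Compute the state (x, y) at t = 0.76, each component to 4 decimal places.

Euler on (x,y): x_{n+1} = x_n + h·x', y_{n+1} = y_n + h·y'.
0.100000: (1.600000, -1.000000); f=(-1.074000, 1.596000) → (1.245580, -0.473320)
0.430000: (1.245580, -0.473320); f=(-0.791520, 0.890315) → (0.984378, -0.179516)
(x(0.76), y(0.76)) ≈ (0.9844, -0.1795)

0.9844, -0.1795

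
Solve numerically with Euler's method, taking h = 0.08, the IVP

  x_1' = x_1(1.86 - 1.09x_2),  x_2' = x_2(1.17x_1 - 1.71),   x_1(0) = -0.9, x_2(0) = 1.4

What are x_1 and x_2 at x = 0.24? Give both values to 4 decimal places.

-1.0466, 0.6540

Euler on (x_1,x_2): x_1_{n+1} = x_1_n + h·x_1', x_2_{n+1} = x_2_n + h·x_2'.
0.000000: (-0.900000, 1.400000); f=(-0.300600, -3.868200) → (-0.924048, 1.090544)
0.080000: (-0.924048, 1.090544); f=(-0.620320, -3.043857) → (-0.973674, 0.847035)
0.160000: (-0.973674, 0.847035); f=(-0.912071, -2.413372) → (-1.046639, 0.653966)
(x_1(0.24), x_2(0.24)) ≈ (-1.0466, 0.6540)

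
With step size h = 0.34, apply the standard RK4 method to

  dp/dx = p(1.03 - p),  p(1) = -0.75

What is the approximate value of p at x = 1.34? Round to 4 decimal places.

-1.5289

RK4: k1 = f(x_n, p_n); k2 = f(x_n + h/2, p_n + (h/2)·k1); k3 = f(x_n + h/2, p_n + (h/2)·k2); k4 = f(x_n + h, p_n + h·k3); p_{n+1} = p_n + (h/6)·(k1 + 2k2 + 2k3 + k4).
x=1.000000, p=-0.750000:
  k1 = f(1.000000, -0.750000) = -1.335000
  k2 = f(1.170000, -0.976950) = -1.960690
  k3 = f(1.170000, -1.083317) = -2.289393
  k4 = f(1.340000, -1.528394) = -3.910233
  p ← -0.750000 + (0.34/6)·(k1 + 2k2 + 2k3 + k4) = -1.528906
p(1.34) ≈ -1.5289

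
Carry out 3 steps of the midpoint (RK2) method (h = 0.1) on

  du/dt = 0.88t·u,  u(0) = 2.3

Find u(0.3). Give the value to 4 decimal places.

Midpoint: k1 = f(t_n, u_n); k2 = f(t_n + h/2, u_n + (h/2)·k1); u_{n+1} = u_n + h·k2.
t=0.000000, u=2.300000:
  k1 = f(0.000000, 2.300000) = 0.000000
  k2 = f(0.050000, 2.300000) = 0.101200
  u ← 2.300000 + 0.1·0.101200 = 2.310120
t=0.100000, u=2.310120:
  k1 = f(0.100000, 2.310120) = 0.203291
  k2 = f(0.150000, 2.320285) = 0.306278
  u ← 2.310120 + 0.1·0.306278 = 2.340748
t=0.200000, u=2.340748:
  k1 = f(0.200000, 2.340748) = 0.411972
  k2 = f(0.250000, 2.361346) = 0.519496
  u ← 2.340748 + 0.1·0.519496 = 2.392697
u(0.3) ≈ 2.3927

2.3927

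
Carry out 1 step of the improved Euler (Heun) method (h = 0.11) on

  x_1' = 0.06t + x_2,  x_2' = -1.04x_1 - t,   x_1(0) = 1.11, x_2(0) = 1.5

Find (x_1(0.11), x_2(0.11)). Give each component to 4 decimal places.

1.2684, 1.3575

Heun on (x_1,x_2): k1 = f(t_n, state_n); k2 = f(t_n + h, state_n + h·k1); state_{n+1} = state_n + (h/2)·(k1 + k2).
0.000000: (1.110000, 1.500000)
  k1 = (1.500000, -1.154400)
  predictor → (1.275000, 1.373016)
  k2 = (1.379616, -1.436000)
  → (1.268379, 1.357528)
(x_1(0.11), x_2(0.11)) ≈ (1.2684, 1.3575)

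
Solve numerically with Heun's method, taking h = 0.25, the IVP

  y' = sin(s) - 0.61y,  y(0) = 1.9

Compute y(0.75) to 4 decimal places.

Heun: k1 = f(s_n, y_n); k2 = f(s_n + h, y_n + h·k1); y_{n+1} = y_n + (h/2)·(k1 + k2).
s=0.000000, y=1.900000:
  k1 = f(0.000000, 1.900000) = -1.159000
  k2 = f(0.250000, 1.610250) = -0.734849
  y ← 1.900000 + (0.25/2)·(-1.159000 + (-0.734849)) = 1.663269
s=0.250000, y=1.663269:
  k1 = f(0.250000, 1.663269) = -0.767190
  k2 = f(0.500000, 1.471471) = -0.418172
  y ← 1.663269 + (0.25/2)·(-0.767190 + (-0.418172)) = 1.515099
s=0.500000, y=1.515099:
  k1 = f(0.500000, 1.515099) = -0.444785
  k2 = f(0.750000, 1.403903) = -0.174742
  y ← 1.515099 + (0.25/2)·(-0.444785 + (-0.174742)) = 1.437658
y(0.75) ≈ 1.4377

1.4377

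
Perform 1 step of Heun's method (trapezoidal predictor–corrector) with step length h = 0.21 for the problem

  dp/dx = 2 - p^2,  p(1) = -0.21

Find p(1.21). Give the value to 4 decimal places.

Heun: k1 = f(x_n, p_n); k2 = f(x_n + h, p_n + h·k1); p_{n+1} = p_n + (h/2)·(k1 + k2).
x=1.000000, p=-0.210000:
  k1 = f(1.000000, -0.210000) = 1.955900
  k2 = f(1.210000, 0.200739) = 1.959704
  p ← -0.210000 + (0.21/2)·(1.955900 + 1.959704) = 0.201138
p(1.21) ≈ 0.2011

0.2011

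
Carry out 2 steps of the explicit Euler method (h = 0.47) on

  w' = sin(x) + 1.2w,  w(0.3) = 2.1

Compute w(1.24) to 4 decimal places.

5.6812

Euler: w_{n+1} = w_n + h·f(x_n, w_n).
x=0.300000, w=2.100000: f=2.815520 → w ← 2.100000 + 0.47·2.815520 = 3.423294
x=0.770000, w=3.423294: f=4.804089 → w ← 3.423294 + 0.47·4.804089 = 5.681216
w(1.24) ≈ 5.6812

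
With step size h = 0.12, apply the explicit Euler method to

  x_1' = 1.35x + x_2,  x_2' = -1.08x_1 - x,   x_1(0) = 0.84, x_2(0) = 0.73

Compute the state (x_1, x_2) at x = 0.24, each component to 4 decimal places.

Euler on (x_1,x_2): x_1_{n+1} = x_1_n + h·x_1', x_2_{n+1} = x_2_n + h·x_2'.
0.000000: (0.840000, 0.730000); f=(0.730000, -0.907200) → (0.927600, 0.621136)
0.120000: (0.927600, 0.621136); f=(0.783136, -1.121808) → (1.021576, 0.486519)
(x_1(0.24), x_2(0.24)) ≈ (1.0216, 0.4865)

1.0216, 0.4865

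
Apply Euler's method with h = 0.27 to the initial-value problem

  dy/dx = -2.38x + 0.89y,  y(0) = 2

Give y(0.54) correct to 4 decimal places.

2.9032

Euler: y_{n+1} = y_n + h·f(x_n, y_n).
x=0.000000, y=2.000000: f=1.780000 → y ← 2.000000 + 0.27·1.780000 = 2.480600
x=0.270000, y=2.480600: f=1.565134 → y ← 2.480600 + 0.27·1.565134 = 2.903186
y(0.54) ≈ 2.9032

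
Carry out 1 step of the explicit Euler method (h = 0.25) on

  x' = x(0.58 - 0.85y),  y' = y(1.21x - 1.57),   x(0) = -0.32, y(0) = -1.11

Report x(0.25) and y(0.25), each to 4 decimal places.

-0.4419, -0.5669

Euler on (x,y): x_{n+1} = x_n + h·x', y_{n+1} = y_n + h·y'.
0.000000: (-0.320000, -1.110000); f=(-0.487520, 2.172492) → (-0.441880, -0.566877)
(x(0.25), y(0.25)) ≈ (-0.4419, -0.5669)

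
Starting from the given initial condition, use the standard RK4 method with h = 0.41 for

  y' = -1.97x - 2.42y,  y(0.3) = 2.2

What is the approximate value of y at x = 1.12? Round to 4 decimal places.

-0.2748

RK4: k1 = f(x_n, y_n); k2 = f(x_n + h/2, y_n + (h/2)·k1); k3 = f(x_n + h/2, y_n + (h/2)·k2); k4 = f(x_n + h, y_n + h·k3); y_{n+1} = y_n + (h/6)·(k1 + 2k2 + 2k3 + k4).
x=0.300000, y=2.200000:
  k1 = f(0.300000, 2.200000) = -5.915000
  k2 = f(0.505000, 0.987425) = -3.384419
  k3 = f(0.505000, 1.506194) = -4.639840
  k4 = f(0.710000, 0.297666) = -2.119051
  y ← 2.200000 + (0.41/6)·(k1 + 2k2 + 2k3 + k4) = 0.554358
x=0.710000, y=0.554358:
  k1 = f(0.710000, 0.554358) = -2.740246
  k2 = f(0.915000, -0.007393) = -1.784660
  k3 = f(0.915000, 0.188503) = -2.258726
  k4 = f(1.120000, -0.371720) = -1.306838
  y ← 0.554358 + (0.41/6)·(k1 + 2k2 + 2k3 + k4) = -0.274789
y(1.12) ≈ -0.2748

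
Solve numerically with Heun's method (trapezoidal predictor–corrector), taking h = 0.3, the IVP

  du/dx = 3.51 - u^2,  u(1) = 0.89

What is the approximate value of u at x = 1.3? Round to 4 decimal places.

1.3879

Heun: k1 = f(x_n, u_n); k2 = f(x_n + h, u_n + h·k1); u_{n+1} = u_n + (h/2)·(k1 + k2).
x=1.000000, u=0.890000:
  k1 = f(1.000000, 0.890000) = 2.717900
  k2 = f(1.300000, 1.705370) = 0.601713
  u ← 0.890000 + (0.3/2)·(2.717900 + 0.601713) = 1.387942
u(1.3) ≈ 1.3879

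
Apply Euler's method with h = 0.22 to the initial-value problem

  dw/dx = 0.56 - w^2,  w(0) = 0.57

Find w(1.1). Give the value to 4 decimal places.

0.7199

Euler: w_{n+1} = w_n + h·f(x_n, w_n).
x=0.000000, w=0.570000: f=0.235100 → w ← 0.570000 + 0.22·0.235100 = 0.621722
x=0.220000, w=0.621722: f=0.173462 → w ← 0.621722 + 0.22·0.173462 = 0.659884
x=0.440000, w=0.659884: f=0.124554 → w ← 0.659884 + 0.22·0.124554 = 0.687285
x=0.660000, w=0.687285: f=0.087639 → w ← 0.687285 + 0.22·0.087639 = 0.706566
x=0.880000, w=0.706566: f=0.060765 → w ← 0.706566 + 0.22·0.060765 = 0.719934
w(1.1) ≈ 0.7199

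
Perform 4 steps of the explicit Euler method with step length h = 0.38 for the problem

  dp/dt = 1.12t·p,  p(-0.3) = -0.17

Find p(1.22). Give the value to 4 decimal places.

-0.2489

Euler: p_{n+1} = p_n + h·f(t_n, p_n).
t=-0.300000, p=-0.170000: f=0.057120 → p ← -0.170000 + 0.38·0.057120 = -0.148294
t=0.080000, p=-0.148294: f=-0.013287 → p ← -0.148294 + 0.38·(-0.013287) = -0.153344
t=0.460000, p=-0.153344: f=-0.079003 → p ← -0.153344 + 0.38·(-0.079003) = -0.183365
t=0.840000, p=-0.183365: f=-0.172509 → p ← -0.183365 + 0.38·(-0.172509) = -0.248918
p(1.22) ≈ -0.2489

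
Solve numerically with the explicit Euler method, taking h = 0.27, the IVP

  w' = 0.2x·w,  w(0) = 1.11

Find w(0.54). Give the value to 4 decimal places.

Euler: w_{n+1} = w_n + h·f(x_n, w_n).
x=0.000000, w=1.110000: f=0.000000 → w ← 1.110000 + 0.27·0.000000 = 1.110000
x=0.270000, w=1.110000: f=0.059940 → w ← 1.110000 + 0.27·0.059940 = 1.126184
w(0.54) ≈ 1.1262

1.1262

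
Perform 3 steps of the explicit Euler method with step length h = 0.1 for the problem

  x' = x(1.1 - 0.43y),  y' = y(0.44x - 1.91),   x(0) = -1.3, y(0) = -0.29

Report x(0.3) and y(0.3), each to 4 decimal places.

-1.8245, -0.1197

Euler on (x,y): x_{n+1} = x_n + h·x', y_{n+1} = y_n + h·y'.
0.000000: (-1.300000, -0.290000); f=(-1.592110, 0.719780) → (-1.459211, -0.218022)
0.100000: (-1.459211, -0.218022); f=(-1.741932, 0.556404) → (-1.633404, -0.162382)
0.200000: (-1.633404, -0.162382); f=(-1.910796, 0.426852) → (-1.824484, -0.119696)
(x(0.3), y(0.3)) ≈ (-1.8245, -0.1197)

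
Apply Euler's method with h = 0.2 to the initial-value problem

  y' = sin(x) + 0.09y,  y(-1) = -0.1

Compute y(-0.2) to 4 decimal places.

-0.6265

Euler: y_{n+1} = y_n + h·f(x_n, y_n).
x=-1.000000, y=-0.100000: f=-0.850471 → y ← -0.100000 + 0.2·(-0.850471) = -0.270094
x=-0.800000, y=-0.270094: f=-0.741665 → y ← -0.270094 + 0.2·(-0.741665) = -0.418427
x=-0.600000, y=-0.418427: f=-0.602301 → y ← -0.418427 + 0.2·(-0.602301) = -0.538887
x=-0.400000, y=-0.538887: f=-0.437918 → y ← -0.538887 + 0.2·(-0.437918) = -0.626471
y(-0.2) ≈ -0.6265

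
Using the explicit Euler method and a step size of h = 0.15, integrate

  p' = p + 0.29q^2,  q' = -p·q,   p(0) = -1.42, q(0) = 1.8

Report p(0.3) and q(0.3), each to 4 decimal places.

-1.5085, 2.6721

Euler on (p,q): p_{n+1} = p_n + h·p', q_{n+1} = q_n + h·q'.
0.000000: (-1.420000, 1.800000); f=(-0.480400, 2.556000) → (-1.492060, 2.183400)
0.150000: (-1.492060, 2.183400); f=(-0.109562, 3.257764) → (-1.508494, 2.672065)
(p(0.3), q(0.3)) ≈ (-1.5085, 2.6721)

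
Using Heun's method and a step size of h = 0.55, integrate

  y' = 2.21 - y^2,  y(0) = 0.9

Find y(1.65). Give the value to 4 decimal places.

1.3260

Heun: k1 = f(x_n, y_n); k2 = f(x_n + h, y_n + h·k1); y_{n+1} = y_n + (h/2)·(k1 + k2).
x=0.000000, y=0.900000:
  k1 = f(0.000000, 0.900000) = 1.400000
  k2 = f(0.550000, 1.670000) = -0.578900
  y ← 0.900000 + (0.55/2)·(1.400000 + (-0.578900)) = 1.125803
x=0.550000, y=1.125803:
  k1 = f(0.550000, 1.125803) = 0.942569
  k2 = f(1.100000, 1.644215) = -0.493444
  y ← 1.125803 + (0.55/2)·(0.942569 + (-0.493444)) = 1.249312
x=1.100000, y=1.249312:
  k1 = f(1.100000, 1.249312) = 0.649220
  k2 = f(1.650000, 1.606383) = -0.370466
  y ← 1.249312 + (0.55/2)·(0.649220 + (-0.370466)) = 1.325969
y(1.65) ≈ 1.3260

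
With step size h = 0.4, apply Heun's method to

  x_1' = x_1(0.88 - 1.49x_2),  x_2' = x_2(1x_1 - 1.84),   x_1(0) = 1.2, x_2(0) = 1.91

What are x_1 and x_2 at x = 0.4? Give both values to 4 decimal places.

0.6647, 1.2154

Heun on (x_1,x_2): k1 = f(x_n, state_n); k2 = f(x_n + h, state_n + h·k1); state_{n+1} = state_n + (h/2)·(k1 + k2).
0.000000: (1.200000, 1.910000)
  k1 = (-2.359080, -1.222400)
  predictor → (0.256368, 1.421040)
  k2 = (-0.317217, -2.250404)
  → (0.664741, 1.215439)
(x_1(0.4), x_2(0.4)) ≈ (0.6647, 1.2154)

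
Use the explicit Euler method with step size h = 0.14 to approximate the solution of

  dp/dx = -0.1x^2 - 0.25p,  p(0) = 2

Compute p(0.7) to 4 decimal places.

1.6656

Euler: p_{n+1} = p_n + h·f(x_n, p_n).
x=0.000000, p=2.000000: f=-0.500000 → p ← 2.000000 + 0.14·(-0.500000) = 1.930000
x=0.140000, p=1.930000: f=-0.484460 → p ← 1.930000 + 0.14·(-0.484460) = 1.862176
x=0.280000, p=1.862176: f=-0.473384 → p ← 1.862176 + 0.14·(-0.473384) = 1.795902
x=0.420000, p=1.795902: f=-0.466615 → p ← 1.795902 + 0.14·(-0.466615) = 1.730576
x=0.560000, p=1.730576: f=-0.464004 → p ← 1.730576 + 0.14·(-0.464004) = 1.665615
p(0.7) ≈ 1.6656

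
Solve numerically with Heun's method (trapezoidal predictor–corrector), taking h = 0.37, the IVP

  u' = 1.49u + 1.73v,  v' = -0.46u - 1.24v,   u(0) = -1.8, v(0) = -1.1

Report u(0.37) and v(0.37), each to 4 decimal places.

-3.7045, -0.3306

Heun on (u,v): k1 = f(t_n, state_n); k2 = f(t_n + h, state_n + h·k1); state_{n+1} = state_n + (h/2)·(k1 + k2).
0.000000: (-1.800000, -1.100000)
  k1 = (-4.585000, 2.192000)
  predictor → (-3.496450, -0.288960)
  k2 = (-5.709611, 1.966677)
  → (-3.704503, -0.330645)
(u(0.37), v(0.37)) ≈ (-3.7045, -0.3306)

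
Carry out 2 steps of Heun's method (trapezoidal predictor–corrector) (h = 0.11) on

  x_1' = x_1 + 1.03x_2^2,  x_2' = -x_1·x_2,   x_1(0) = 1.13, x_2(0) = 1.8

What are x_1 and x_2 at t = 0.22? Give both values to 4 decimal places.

Heun on (x_1,x_2): k1 = f(t_n, state_n); k2 = f(t_n + h, state_n + h·k1); state_{n+1} = state_n + (h/2)·(k1 + k2).
0.000000: (1.130000, 1.800000)
  k1 = (4.467200, -2.034000)
  predictor → (1.621392, 1.576260)
  k2 = (4.180525, -2.555735)
  → (1.605625, 1.547565)
0.110000: (1.605625, 1.547565)
  k1 = (4.072430, -2.484808)
  predictor → (2.053592, 1.274236)
  k2 = (3.725979, -2.616760)
  → (2.034537, 1.266978)
(x_1(0.22), x_2(0.22)) ≈ (2.0345, 1.2670)

2.0345, 1.2670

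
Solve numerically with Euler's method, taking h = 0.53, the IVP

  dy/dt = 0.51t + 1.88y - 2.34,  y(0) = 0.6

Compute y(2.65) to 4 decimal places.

Euler: y_{n+1} = y_n + h·f(t_n, y_n).
t=0.000000, y=0.600000: f=-1.212000 → y ← 0.600000 + 0.53·(-1.212000) = -0.042360
t=0.530000, y=-0.042360: f=-2.149337 → y ← -0.042360 + 0.53·(-2.149337) = -1.181509
t=1.060000, y=-1.181509: f=-4.020636 → y ← -1.181509 + 0.53·(-4.020636) = -3.312446
t=1.590000, y=-3.312446: f=-7.756498 → y ← -3.312446 + 0.53·(-7.756498) = -7.423389
t=2.120000, y=-7.423389: f=-15.214772 → y ← -7.423389 + 0.53·(-15.214772) = -15.487218
y(2.65) ≈ -15.4872

-15.4872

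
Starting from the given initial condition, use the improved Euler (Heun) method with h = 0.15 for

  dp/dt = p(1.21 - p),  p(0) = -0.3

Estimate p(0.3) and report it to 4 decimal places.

Heun: k1 = f(t_n, p_n); k2 = f(t_n + h, p_n + h·k1); p_{n+1} = p_n + (h/2)·(k1 + k2).
t=0.000000, p=-0.300000:
  k1 = f(0.000000, -0.300000) = -0.453000
  k2 = f(0.150000, -0.367950) = -0.580607
  p ← -0.300000 + (0.15/2)·(-0.453000 + (-0.580607)) = -0.377521
t=0.150000, p=-0.377521:
  k1 = f(0.150000, -0.377521) = -0.599322
  k2 = f(0.300000, -0.467419) = -0.784057
  p ← -0.377521 + (0.15/2)·(-0.599322 + (-0.784057)) = -0.481274
p(0.3) ≈ -0.4813

-0.4813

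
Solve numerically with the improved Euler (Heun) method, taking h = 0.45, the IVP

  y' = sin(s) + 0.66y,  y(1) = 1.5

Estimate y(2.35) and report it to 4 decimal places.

Heun: k1 = f(s_n, y_n); k2 = f(s_n + h, y_n + h·k1); y_{n+1} = y_n + (h/2)·(k1 + k2).
s=1.000000, y=1.500000:
  k1 = f(1.000000, 1.500000) = 1.831471
  k2 = f(1.450000, 2.324162) = 2.526660
  y ← 1.500000 + (0.45/2)·(1.831471 + 2.526660) = 2.480579
s=1.450000, y=2.480579:
  k1 = f(1.450000, 2.480579) = 2.629895
  k2 = f(1.900000, 3.664032) = 3.364561
  y ← 2.480579 + (0.45/2)·(2.629895 + 3.364561) = 3.829332
s=1.900000, y=3.829332:
  k1 = f(1.900000, 3.829332) = 3.473659
  k2 = f(2.350000, 5.392479) = 4.270509
  y ← 3.829332 + (0.45/2)·(3.473659 + 4.270509) = 5.571770
y(2.35) ≈ 5.5718

5.5718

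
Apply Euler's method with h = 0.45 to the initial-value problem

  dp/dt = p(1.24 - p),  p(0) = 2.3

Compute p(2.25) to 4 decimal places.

Euler: p_{n+1} = p_n + h·f(t_n, p_n).
t=0.000000, p=2.300000: f=-2.438000 → p ← 2.300000 + 0.45·(-2.438000) = 1.202900
t=0.450000, p=1.202900: f=0.044628 → p ← 1.202900 + 0.45·0.044628 = 1.222982
t=0.900000, p=1.222982: f=0.020812 → p ← 1.222982 + 0.45·0.020812 = 1.232348
t=1.350000, p=1.232348: f=0.009430 → p ← 1.232348 + 0.45·0.009430 = 1.236591
t=1.800000, p=1.236591: f=0.004215 → p ← 1.236591 + 0.45·0.004215 = 1.238488
p(2.25) ≈ 1.2385

1.2385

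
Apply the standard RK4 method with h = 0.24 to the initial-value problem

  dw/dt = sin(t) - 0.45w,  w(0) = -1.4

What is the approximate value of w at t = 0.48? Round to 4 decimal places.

-1.0228

RK4: k1 = f(t_n, w_n); k2 = f(t_n + h/2, w_n + (h/2)·k1); k3 = f(t_n + h/2, w_n + (h/2)·k2); k4 = f(t_n + h, w_n + h·k3); w_{n+1} = w_n + (h/6)·(k1 + 2k2 + 2k3 + k4).
t=0.000000, w=-1.400000:
  k1 = f(0.000000, -1.400000) = 0.630000
  k2 = f(0.120000, -1.324400) = 0.715692
  k3 = f(0.120000, -1.314117) = 0.711065
  k4 = f(0.240000, -1.229344) = 0.790908
  w ← -1.400000 + (0.24/6)·(k1 + 2k2 + 2k3 + k4) = -1.229023
t=0.240000, w=-1.229023:
  k1 = f(0.240000, -1.229023) = 0.790763
  k2 = f(0.360000, -1.134132) = 0.862633
  k3 = f(0.360000, -1.125507) = 0.858752
  k4 = f(0.480000, -1.022923) = 0.922094
  w ← -1.229023 + (0.24/6)·(k1 + 2k2 + 2k3 + k4) = -1.022798
w(0.48) ≈ -1.0228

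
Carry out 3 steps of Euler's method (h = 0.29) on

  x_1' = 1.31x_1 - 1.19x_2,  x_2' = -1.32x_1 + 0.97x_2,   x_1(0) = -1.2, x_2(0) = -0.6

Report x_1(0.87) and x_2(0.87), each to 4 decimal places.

Euler on (x_1,x_2): x_1_{n+1} = x_1_n + h·x_1', x_2_{n+1} = x_2_n + h·x_2'.
0.000000: (-1.200000, -0.600000); f=(-0.858000, 1.002000) → (-1.448820, -0.309420)
0.290000: (-1.448820, -0.309420); f=(-1.529744, 1.612305) → (-1.892446, 0.158148)
0.580000: (-1.892446, 0.158148); f=(-2.667301, 2.651433) → (-2.665963, 0.927064)
(x_1(0.87), x_2(0.87)) ≈ (-2.6660, 0.9271)

-2.6660, 0.9271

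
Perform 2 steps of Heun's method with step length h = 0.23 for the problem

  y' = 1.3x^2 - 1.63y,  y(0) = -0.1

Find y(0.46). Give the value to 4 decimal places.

Heun: k1 = f(x_n, y_n); k2 = f(x_n + h, y_n + h·k1); y_{n+1} = y_n + (h/2)·(k1 + k2).
x=0.000000, y=-0.100000:
  k1 = f(0.000000, -0.100000) = 0.163000
  k2 = f(0.230000, -0.062510) = 0.170661
  y ← -0.100000 + (0.23/2)·(0.163000 + 0.170661) = -0.061629
x=0.230000, y=-0.061629:
  k1 = f(0.230000, -0.061629) = 0.169225
  k2 = f(0.460000, -0.022707) = 0.312093
  y ← -0.061629 + (0.23/2)·(0.169225 + 0.312093) = -0.006277
y(0.46) ≈ -0.0063

-0.0063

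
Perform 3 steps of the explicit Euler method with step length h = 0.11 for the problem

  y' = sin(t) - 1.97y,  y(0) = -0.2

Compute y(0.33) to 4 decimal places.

Euler: y_{n+1} = y_n + h·f(t_n, y_n).
t=0.000000, y=-0.200000: f=0.394000 → y ← -0.200000 + 0.11·0.394000 = -0.156660
t=0.110000, y=-0.156660: f=0.418399 → y ← -0.156660 + 0.11·0.418399 = -0.110636
t=0.220000, y=-0.110636: f=0.436183 → y ← -0.110636 + 0.11·0.436183 = -0.062656
y(0.33) ≈ -0.0627

-0.0627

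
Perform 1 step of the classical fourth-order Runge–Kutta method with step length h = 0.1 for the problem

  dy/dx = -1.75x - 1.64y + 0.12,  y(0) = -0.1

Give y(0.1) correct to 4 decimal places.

-0.0821

RK4: k1 = f(x_n, y_n); k2 = f(x_n + h/2, y_n + (h/2)·k1); k3 = f(x_n + h/2, y_n + (h/2)·k2); k4 = f(x_n + h, y_n + h·k3); y_{n+1} = y_n + (h/6)·(k1 + 2k2 + 2k3 + k4).
x=0.000000, y=-0.100000:
  k1 = f(0.000000, -0.100000) = 0.284000
  k2 = f(0.050000, -0.085800) = 0.173212
  k3 = f(0.050000, -0.091339) = 0.182297
  k4 = f(0.100000, -0.081770) = 0.079103
  y ← -0.100000 + (0.1/6)·(k1 + 2k2 + 2k3 + k4) = -0.082098
y(0.1) ≈ -0.0821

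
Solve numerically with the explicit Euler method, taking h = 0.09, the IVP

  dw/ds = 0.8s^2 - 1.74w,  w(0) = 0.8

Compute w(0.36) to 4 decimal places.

Euler: w_{n+1} = w_n + h·f(s_n, w_n).
s=0.000000, w=0.800000: f=-1.392000 → w ← 0.800000 + 0.09·(-1.392000) = 0.674720
s=0.090000, w=0.674720: f=-1.167533 → w ← 0.674720 + 0.09·(-1.167533) = 0.569642
s=0.180000, w=0.569642: f=-0.965257 → w ← 0.569642 + 0.09·(-0.965257) = 0.482769
s=0.270000, w=0.482769: f=-0.781698 → w ← 0.482769 + 0.09·(-0.781698) = 0.412416
w(0.36) ≈ 0.4124

0.4124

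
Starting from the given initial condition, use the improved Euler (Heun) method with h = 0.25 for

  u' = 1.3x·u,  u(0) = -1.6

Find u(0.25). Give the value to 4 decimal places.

Heun: k1 = f(x_n, u_n); k2 = f(x_n + h, u_n + h·k1); u_{n+1} = u_n + (h/2)·(k1 + k2).
x=0.000000, u=-1.600000:
  k1 = f(0.000000, -1.600000) = 0.000000
  k2 = f(0.250000, -1.600000) = -0.520000
  u ← -1.600000 + (0.25/2)·(0.000000 + (-0.520000)) = -1.665000
u(0.25) ≈ -1.6650

-1.6650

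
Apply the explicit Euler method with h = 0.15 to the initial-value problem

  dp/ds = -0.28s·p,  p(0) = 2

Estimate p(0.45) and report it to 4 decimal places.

1.9624

Euler: p_{n+1} = p_n + h·f(s_n, p_n).
s=0.000000, p=2.000000: f=0.000000 → p ← 2.000000 + 0.15·0.000000 = 2.000000
s=0.150000, p=2.000000: f=-0.084000 → p ← 2.000000 + 0.15·(-0.084000) = 1.987400
s=0.300000, p=1.987400: f=-0.166942 → p ← 1.987400 + 0.15·(-0.166942) = 1.962359
p(0.45) ≈ 1.9624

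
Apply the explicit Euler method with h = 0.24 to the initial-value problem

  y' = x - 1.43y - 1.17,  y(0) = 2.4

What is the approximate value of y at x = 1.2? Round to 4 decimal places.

Euler: y_{n+1} = y_n + h·f(x_n, y_n).
x=0.000000, y=2.400000: f=-4.602000 → y ← 2.400000 + 0.24·(-4.602000) = 1.295520
x=0.240000, y=1.295520: f=-2.782594 → y ← 1.295520 + 0.24·(-2.782594) = 0.627698
x=0.480000, y=0.627698: f=-1.587607 → y ← 0.627698 + 0.24·(-1.587607) = 0.246672
x=0.720000, y=0.246672: f=-0.802741 → y ← 0.246672 + 0.24·(-0.802741) = 0.054014
x=0.960000, y=0.054014: f=-0.287240 → y ← 0.054014 + 0.24·(-0.287240) = -0.014924
y(1.2) ≈ -0.0149

-0.0149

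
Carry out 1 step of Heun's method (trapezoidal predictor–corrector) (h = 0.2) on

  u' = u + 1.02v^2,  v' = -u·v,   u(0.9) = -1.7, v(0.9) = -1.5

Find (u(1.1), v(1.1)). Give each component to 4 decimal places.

-1.3865, -2.0728

Heun on (u,v): k1 = f(x_n, state_n); k2 = f(x_n + h, state_n + h·k1); state_{n+1} = state_n + (h/2)·(k1 + k2).
0.900000: (-1.700000, -1.500000)
  k1 = (0.595000, -2.550000)
  predictor → (-1.581000, -2.010000)
  k2 = (2.539902, -3.177810)
  → (-1.386510, -2.072781)
(u(1.1), v(1.1)) ≈ (-1.3865, -2.0728)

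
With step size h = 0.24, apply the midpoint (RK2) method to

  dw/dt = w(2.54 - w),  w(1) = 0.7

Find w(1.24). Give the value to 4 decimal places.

Midpoint: k1 = f(t_n, w_n); k2 = f(t_n + h/2, w_n + (h/2)·k1); w_{n+1} = w_n + h·k2.
t=1.000000, w=0.700000:
  k1 = f(1.000000, 0.700000) = 1.288000
  k2 = f(1.120000, 0.854560) = 1.440310
  w ← 0.700000 + 0.24·1.440310 = 1.045674
w(1.24) ≈ 1.0457

1.0457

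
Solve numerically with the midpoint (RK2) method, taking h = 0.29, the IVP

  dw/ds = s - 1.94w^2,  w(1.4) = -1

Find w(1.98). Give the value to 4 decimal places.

Midpoint: k1 = f(s_n, w_n); k2 = f(s_n + h/2, w_n + (h/2)·k1); w_{n+1} = w_n + h·k2.
s=1.400000, w=-1.000000:
  k1 = f(1.400000, -1.000000) = -0.540000
  k2 = f(1.545000, -1.078300) = -0.710698
  w ← -1.000000 + 0.29·(-0.710698) = -1.206102
s=1.690000, w=-1.206102:
  k1 = f(1.690000, -1.206102) = -1.132085
  k2 = f(1.835000, -1.370255) = -1.807540
  w ← -1.206102 + 0.29·(-1.807540) = -1.730289
w(1.98) ≈ -1.7303

-1.7303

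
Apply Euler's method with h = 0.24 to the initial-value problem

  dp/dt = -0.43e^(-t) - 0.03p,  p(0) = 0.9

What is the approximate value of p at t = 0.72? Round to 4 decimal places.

Euler: p_{n+1} = p_n + h·f(t_n, p_n).
t=0.000000, p=0.900000: f=-0.457000 → p ← 0.900000 + 0.24·(-0.457000) = 0.790320
t=0.240000, p=0.790320: f=-0.361960 → p ← 0.790320 + 0.24·(-0.361960) = 0.703450
t=0.480000, p=0.703450: f=-0.287180 → p ← 0.703450 + 0.24·(-0.287180) = 0.634526
p(0.72) ≈ 0.6345

0.6345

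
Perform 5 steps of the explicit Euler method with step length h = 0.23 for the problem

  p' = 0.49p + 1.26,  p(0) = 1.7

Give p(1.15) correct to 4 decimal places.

Euler: p_{n+1} = p_n + h·f(t_n, p_n).
t=0.000000, p=1.700000: f=2.093000 → p ← 1.700000 + 0.23·2.093000 = 2.181390
t=0.230000, p=2.181390: f=2.328881 → p ← 2.181390 + 0.23·2.328881 = 2.717033
t=0.460000, p=2.717033: f=2.591346 → p ← 2.717033 + 0.23·2.591346 = 3.313042
t=0.690000, p=3.313042: f=2.883391 → p ← 3.313042 + 0.23·2.883391 = 3.976222
t=0.920000, p=3.976222: f=3.208349 → p ← 3.976222 + 0.23·3.208349 = 4.714142
p(1.15) ≈ 4.7141

4.7141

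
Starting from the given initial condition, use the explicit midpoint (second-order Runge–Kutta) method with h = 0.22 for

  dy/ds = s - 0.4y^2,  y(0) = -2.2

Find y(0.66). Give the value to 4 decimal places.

-4.5867

Midpoint: k1 = f(s_n, y_n); k2 = f(s_n + h/2, y_n + (h/2)·k1); y_{n+1} = y_n + h·k2.
s=0.000000, y=-2.200000:
  k1 = f(0.000000, -2.200000) = -1.936000
  k2 = f(0.110000, -2.412960) = -2.218950
  y ← -2.200000 + 0.22·(-2.218950) = -2.688169
s=0.220000, y=-2.688169:
  k1 = f(0.220000, -2.688169) = -2.670501
  k2 = f(0.330000, -2.981924) = -3.226749
  y ← -2.688169 + 0.22·(-3.226749) = -3.398054
s=0.440000, y=-3.398054:
  k1 = f(0.440000, -3.398054) = -4.178708
  k2 = f(0.550000, -3.857712) = -5.402776
  y ← -3.398054 + 0.22·(-5.402776) = -4.586665
y(0.66) ≈ -4.5867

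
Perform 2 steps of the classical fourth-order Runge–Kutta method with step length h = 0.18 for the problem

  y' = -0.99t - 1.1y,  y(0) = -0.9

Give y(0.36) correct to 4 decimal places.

RK4: k1 = f(t_n, y_n); k2 = f(t_n + h/2, y_n + (h/2)·k1); k3 = f(t_n + h/2, y_n + (h/2)·k2); k4 = f(t_n + h, y_n + h·k3); y_{n+1} = y_n + (h/6)·(k1 + 2k2 + 2k3 + k4).
t=0.000000, y=-0.900000:
  k1 = f(0.000000, -0.900000) = 0.990000
  k2 = f(0.090000, -0.810900) = 0.802890
  k3 = f(0.090000, -0.827740) = 0.821414
  k4 = f(0.180000, -0.752145) = 0.649160
  y ← -0.900000 + (0.18/6)·(k1 + 2k2 + 2k3 + k4) = -0.753367
t=0.180000, y=-0.753367:
  k1 = f(0.180000, -0.753367) = 0.650504
  k2 = f(0.270000, -0.694822) = 0.497004
  k3 = f(0.270000, -0.708637) = 0.512200
  k4 = f(0.360000, -0.661171) = 0.370888
  y ← -0.753367 + (0.18/6)·(k1 + 2k2 + 2k3 + k4) = -0.662173
y(0.36) ≈ -0.6622

-0.6622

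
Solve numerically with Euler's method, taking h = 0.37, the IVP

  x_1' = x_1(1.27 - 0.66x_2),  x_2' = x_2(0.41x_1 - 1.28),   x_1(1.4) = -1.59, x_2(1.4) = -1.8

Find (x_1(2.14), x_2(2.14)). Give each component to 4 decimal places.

Euler on (x_1,x_2): x_1_{n+1} = x_1_n + h·x_1', x_2_{n+1} = x_2_n + h·x_2'.
1.400000: (-1.590000, -1.800000); f=(-3.908220, 3.477420) → (-3.036041, -0.513355)
1.770000: (-3.036041, -0.513355); f=(-4.884426, 1.296106) → (-4.843279, -0.033795)
(x_1(2.14), x_2(2.14)) ≈ (-4.8433, -0.0338)

-4.8433, -0.0338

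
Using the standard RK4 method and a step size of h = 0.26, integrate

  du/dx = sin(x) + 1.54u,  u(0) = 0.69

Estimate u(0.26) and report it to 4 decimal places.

RK4: k1 = f(x_n, u_n); k2 = f(x_n + h/2, u_n + (h/2)·k1); k3 = f(x_n + h/2, u_n + (h/2)·k2); k4 = f(x_n + h, u_n + h·k3); u_{n+1} = u_n + (h/6)·(k1 + 2k2 + 2k3 + k4).
x=0.000000, u=0.690000:
  k1 = f(0.000000, 0.690000) = 1.062600
  k2 = f(0.130000, 0.828138) = 1.404967
  k3 = f(0.130000, 0.872646) = 1.473508
  k4 = f(0.260000, 1.073112) = 1.909673
  u ← 0.690000 + (0.26/6)·(k1 + 2k2 + 2k3 + k4) = 1.068266
u(0.26) ≈ 1.0683

1.0683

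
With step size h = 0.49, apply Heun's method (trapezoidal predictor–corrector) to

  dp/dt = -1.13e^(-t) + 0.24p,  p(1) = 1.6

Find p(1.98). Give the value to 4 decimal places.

1.7171

Heun: k1 = f(t_n, p_n); k2 = f(t_n + h, p_n + h·k1); p_{n+1} = p_n + (h/2)·(k1 + k2).
t=1.000000, p=1.600000:
  k1 = f(1.000000, 1.600000) = -0.031704
  k2 = f(1.490000, 1.584465) = 0.125601
  p ← 1.600000 + (0.49/2)·(-0.031704 + 0.125601) = 1.623005
t=1.490000, p=1.623005:
  k1 = f(1.490000, 1.623005) = 0.134850
  k2 = f(1.980000, 1.689081) = 0.249361
  p ← 1.623005 + (0.49/2)·(0.134850 + 0.249361) = 1.717136
p(1.98) ≈ 1.7171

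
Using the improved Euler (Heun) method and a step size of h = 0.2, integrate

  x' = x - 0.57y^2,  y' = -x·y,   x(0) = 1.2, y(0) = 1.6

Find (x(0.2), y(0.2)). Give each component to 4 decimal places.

1.2046, 1.2684

Heun on (x,y): k1 = f(s_n, state_n); k2 = f(s_n + h, state_n + h·k1); state_{n+1} = state_n + (h/2)·(k1 + k2).
0.000000: (1.200000, 1.600000)
  k1 = (-0.259200, -1.920000)
  predictor → (1.148160, 1.216000)
  k2 = (0.305326, -1.396163)
  → (1.204613, 1.268384)
(x(0.2), y(0.2)) ≈ (1.2046, 1.2684)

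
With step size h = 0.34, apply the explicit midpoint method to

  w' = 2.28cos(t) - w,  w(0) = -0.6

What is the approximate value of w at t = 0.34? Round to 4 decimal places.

0.2016

Midpoint: k1 = f(t_n, w_n); k2 = f(t_n + h/2, w_n + (h/2)·k1); w_{n+1} = w_n + h·k2.
t=0.000000, w=-0.600000:
  k1 = f(0.000000, -0.600000) = 2.880000
  k2 = f(0.170000, -0.110400) = 2.357533
  w ← -0.600000 + 0.34·2.357533 = 0.201561
w(0.34) ≈ 0.2016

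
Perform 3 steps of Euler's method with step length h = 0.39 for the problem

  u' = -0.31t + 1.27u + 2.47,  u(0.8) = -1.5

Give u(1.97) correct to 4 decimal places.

Euler: u_{n+1} = u_n + h·f(t_n, u_n).
t=0.800000, u=-1.500000: f=0.317000 → u ← -1.500000 + 0.39·0.317000 = -1.376370
t=1.190000, u=-1.376370: f=0.353110 → u ← -1.376370 + 0.39·0.353110 = -1.238657
t=1.580000, u=-1.238657: f=0.407106 → u ← -1.238657 + 0.39·0.407106 = -1.079886
u(1.97) ≈ -1.0799

-1.0799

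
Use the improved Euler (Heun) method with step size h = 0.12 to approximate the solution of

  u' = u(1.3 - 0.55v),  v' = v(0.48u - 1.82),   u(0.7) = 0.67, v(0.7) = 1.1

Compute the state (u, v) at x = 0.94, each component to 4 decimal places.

0.8103, 0.7749

Heun on (u,v): k1 = f(x_n, state_n); k2 = f(x_n + h, state_n + h·k1); state_{n+1} = state_n + (h/2)·(k1 + k2).
0.700000: (0.670000, 1.100000)
  k1 = (0.465650, -1.648240)
  predictor → (0.725878, 0.902211)
  k2 = (0.583449, -1.327675)
  → (0.732946, 0.921445)
0.820000: (0.732946, 0.921445)
  k1 = (0.581377, -1.352853)
  predictor → (0.802711, 0.759103)
  k2 = (0.708387, -1.089084)
  → (0.810332, 0.774929)
(u(0.94), v(0.94)) ≈ (0.8103, 0.7749)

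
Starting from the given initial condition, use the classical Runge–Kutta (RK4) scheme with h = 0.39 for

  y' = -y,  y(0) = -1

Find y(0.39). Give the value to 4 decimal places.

RK4: k1 = f(t_n, y_n); k2 = f(t_n + h/2, y_n + (h/2)·k1); k3 = f(t_n + h/2, y_n + (h/2)·k2); k4 = f(t_n + h, y_n + h·k3); y_{n+1} = y_n + (h/6)·(k1 + 2k2 + 2k3 + k4).
t=0.000000, y=-1.000000:
  k1 = f(0.000000, -1.000000) = 1.000000
  k2 = f(0.195000, -0.805000) = 0.805000
  k3 = f(0.195000, -0.843025) = 0.843025
  k4 = f(0.390000, -0.671220) = 0.671220
  y ← -1.000000 + (0.39/6)·(k1 + 2k2 + 2k3 + k4) = -0.677127
y(0.39) ≈ -0.6771

-0.6771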